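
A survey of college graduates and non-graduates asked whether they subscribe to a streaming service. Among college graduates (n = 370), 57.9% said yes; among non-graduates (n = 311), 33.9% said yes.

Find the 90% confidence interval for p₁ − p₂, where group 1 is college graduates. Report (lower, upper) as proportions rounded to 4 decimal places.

SE₁ = √(p̂₁(1−p̂₁)/n₁) = √(0.5790·0.4210/370) = 0.02567; SE₂ = √(0.3390·0.6610/311) = 0.02684.
Independent samples: SE of the difference = √(SE₁² + SE₂²) = √(0.0006589489 + 0.0007203856) = 0.03714.
z* for 90% confidence is 1.645, so the margin of error is 1.645 × 0.03714 = 0.06110.
Point estimate p̂₁ − p̂₂ = 0.5790 − 0.3390 = 0.2400.
0.2400 ± 0.06110 → (0.1789, 0.3011).

(0.1789, 0.3011)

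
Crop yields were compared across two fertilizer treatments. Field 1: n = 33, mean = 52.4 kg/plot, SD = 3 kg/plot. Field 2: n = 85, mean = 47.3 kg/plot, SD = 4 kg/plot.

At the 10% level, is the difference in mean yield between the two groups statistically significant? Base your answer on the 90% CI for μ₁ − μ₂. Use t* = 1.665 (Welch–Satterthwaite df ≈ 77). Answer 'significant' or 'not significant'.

significant

SE₁ = s₁/√n₁ = 3/√33 = 0.5222; SE₂ = 4/√85 = 0.4339.
Independent samples, unequal variances: SE_diff = √(SE₁² + SE₂²) = √(0.27269284 + 0.18826921) = 0.6789.
t* = 1.665, so margin of error = 1.665 × 0.6789 = 1.1304.
Difference in means = 52.4 − 47.3 = 5.1000.
5.1000 ± 1.1304 → (3.9696, 6.2304).
The interval (3.9696, 6.2304) does not contain 0, so the difference is significant.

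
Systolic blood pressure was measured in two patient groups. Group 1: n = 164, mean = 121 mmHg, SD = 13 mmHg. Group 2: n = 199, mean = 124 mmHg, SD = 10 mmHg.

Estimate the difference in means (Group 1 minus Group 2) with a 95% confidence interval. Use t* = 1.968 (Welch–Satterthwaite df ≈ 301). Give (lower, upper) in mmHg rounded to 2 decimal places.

(-5.44, -0.56)

Per-group SEs: s₁/√n₁ = 13/√164 = 1.0151, s₂/√n₂ = 10/√199 = 0.7089.
Unpooled SE of the difference: √(1.03042801 + 0.50253921) = 1.2381.
Margin of error = t* · SE = 1.968 × 1.2381 = 2.4366.
x̄₁ − x̄₂ = 121 − 124 = -3.0000.
CI: -3.0000 ± 2.4366 = (-5.44, -0.56).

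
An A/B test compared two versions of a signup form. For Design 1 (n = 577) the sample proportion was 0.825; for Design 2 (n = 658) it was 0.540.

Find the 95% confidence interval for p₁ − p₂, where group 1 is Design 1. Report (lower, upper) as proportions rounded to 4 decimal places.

(0.2359, 0.3341)

Each SE is √(p̂(1−p̂)/n): √(0.8250·0.1750/577) = 0.01582 and √(0.5400·0.4600/658) = 0.01943.
SE(p̂₁ − p̂₂) = √(SE₁² + SE₂²) = √(0.0002502724 + 0.0003775249) = 0.02506, since the two samples are independent.
At 95% confidence z* = 1.960; margin = 1.960 × 0.02506 = 0.04912.
The difference is 0.8250 − 0.5400 = 0.2850, so the interval is 0.2850 ± 0.04912 = (0.2359, 0.3341).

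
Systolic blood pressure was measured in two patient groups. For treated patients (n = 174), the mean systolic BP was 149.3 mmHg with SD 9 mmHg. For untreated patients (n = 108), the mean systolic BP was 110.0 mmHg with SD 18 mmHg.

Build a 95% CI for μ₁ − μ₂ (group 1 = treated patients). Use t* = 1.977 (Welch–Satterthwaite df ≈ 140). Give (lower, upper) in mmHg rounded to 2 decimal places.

(35.62, 42.98)

Standard errors of each mean: 9/√174 = 0.6823 and 18/√108 = 1.7321.
SE(x̄₁ − x̄₂) = √(0.6823² + 1.7321²) = 1.8616 for independent samples with unequal variances.
With t* = 1.977, the margin is 1.977 × 1.8616 = 3.6804.
x̄₁ − x̄₂ = 149.3 − 110.0 = 39.3000; the interval is 39.3000 ± 3.6804 = (35.62, 42.98).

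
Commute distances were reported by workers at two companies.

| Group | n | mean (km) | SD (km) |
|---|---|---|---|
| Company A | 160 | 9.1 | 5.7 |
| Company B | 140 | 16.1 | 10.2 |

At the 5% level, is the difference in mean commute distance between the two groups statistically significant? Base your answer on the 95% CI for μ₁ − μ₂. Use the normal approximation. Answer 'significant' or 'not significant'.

SE₁ = s₁/√n₁ = 5.7/√160 = 0.4506; SE₂ = 10.2/√140 = 0.8621.
Independent samples, unequal variances: SE_diff = √(SE₁² + SE₂²) = √(0.20304036 + 0.74321641) = 0.9728.
z* = 1.960, so margin of error = 1.960 × 0.9728 = 1.9067.
Difference in means = 9.1 − 16.1 = -7.0000.
-7.0000 ± 1.9067 → (-8.9067, -5.0933).
The interval (-8.9067, -5.0933) does not contain 0, so the difference is significant.

significant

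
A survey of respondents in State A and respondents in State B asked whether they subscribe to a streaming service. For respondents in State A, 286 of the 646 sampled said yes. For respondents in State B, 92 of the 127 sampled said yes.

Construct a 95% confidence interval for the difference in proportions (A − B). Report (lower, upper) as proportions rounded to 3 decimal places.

p̂₁ = 286/646 = 0.4427 and p̂₂ = 92/127 = 0.7244.
SE₁ = √(p̂₁(1−p̂₁)/n₁) = √(0.4427·0.5573/646) = 0.01954; SE₂ = √(0.7244·0.2756/127) = 0.03965.
Independent samples: SE of the difference = √(SE₁² + SE₂²) = √(0.0003818116 + 0.0015721225) = 0.04420.
z* for 95% confidence is 1.960, so the margin of error is 1.960 × 0.04420 = 0.08663.
Point estimate p̂₁ − p̂₂ = 0.4427 − 0.7244 = -0.2817.
-0.2817 ± 0.08663 → (-0.368, -0.195).

(-0.368, -0.195)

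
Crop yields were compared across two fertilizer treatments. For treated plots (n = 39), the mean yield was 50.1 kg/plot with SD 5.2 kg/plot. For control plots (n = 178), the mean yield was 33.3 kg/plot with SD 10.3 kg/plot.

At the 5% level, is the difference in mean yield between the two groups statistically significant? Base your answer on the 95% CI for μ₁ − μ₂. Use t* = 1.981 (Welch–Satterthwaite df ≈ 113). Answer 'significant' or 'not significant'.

Per-group SEs: s₁/√n₁ = 5.2/√39 = 0.8327, s₂/√n₂ = 10.3/√178 = 0.7720.
Unpooled SE of the difference: √(0.69338929 + 0.595984) = 1.1355.
Margin of error = t* · SE = 1.981 × 1.1355 = 2.2494.
x̄₁ − x̄₂ = 50.1 − 33.3 = 16.8000.
CI: 16.8000 ± 2.2494 = (14.5506, 19.0494).
The interval (14.5506, 19.0494) does not contain 0, so the difference is significant.

significant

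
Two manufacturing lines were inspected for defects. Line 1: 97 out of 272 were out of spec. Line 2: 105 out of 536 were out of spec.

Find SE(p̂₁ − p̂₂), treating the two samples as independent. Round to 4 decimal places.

Sample proportions: 97/272 = 0.3566, 105/536 = 0.1959.
Each SE is √(p̂(1−p̂)/n): √(0.3566·0.6434/272) = 0.02904 and √(0.1959·0.8041/536) = 0.01714.
SE(p̂₁ − p̂₂) = √(SE₁² + SE₂²) = √(0.0008433216 + 0.0002937796) = 0.03372, since the two samples are independent.

0.0337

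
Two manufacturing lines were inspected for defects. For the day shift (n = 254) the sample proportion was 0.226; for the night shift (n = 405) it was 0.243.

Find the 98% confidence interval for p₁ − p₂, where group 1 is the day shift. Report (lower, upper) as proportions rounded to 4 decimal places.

(-0.0956, 0.0616)

SE₁ = √(p̂₁(1−p̂₁)/n₁) = √(0.2260·0.7740/254) = 0.02624; SE₂ = √(0.2430·0.7570/405) = 0.02131.
Independent samples: SE of the difference = √(SE₁² + SE₂²) = √(0.0006885376 + 0.0004541161) = 0.03380.
z* for 98% confidence is 2.326, so the margin of error is 2.326 × 0.03380 = 0.07862.
Point estimate p̂₁ − p̂₂ = 0.2260 − 0.2430 = -0.0170.
-0.0170 ± 0.07862 → (-0.0956, 0.0616).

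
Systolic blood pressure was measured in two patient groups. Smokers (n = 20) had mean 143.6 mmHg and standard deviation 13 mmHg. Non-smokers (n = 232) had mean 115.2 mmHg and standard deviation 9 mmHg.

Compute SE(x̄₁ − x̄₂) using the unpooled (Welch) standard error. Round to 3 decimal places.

Standard errors of each mean: 13/√20 = 2.9069 and 9/√232 = 0.5909.
SE(x̄₁ − x̄₂) = √(2.9069² + 0.5909²) = 2.9663 for independent samples with unequal variances.

2.966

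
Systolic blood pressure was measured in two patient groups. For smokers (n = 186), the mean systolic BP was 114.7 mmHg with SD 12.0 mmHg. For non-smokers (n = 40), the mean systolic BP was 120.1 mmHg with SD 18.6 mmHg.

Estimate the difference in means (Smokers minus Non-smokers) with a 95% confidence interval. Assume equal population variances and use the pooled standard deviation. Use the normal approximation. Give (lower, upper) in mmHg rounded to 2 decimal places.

s_p = √[((n₁−1)s₁² + (n₂−1)s₂²)/(n₁+n₂−2)] = √[(185·12.0² + 39·18.6²)/224] = 13.3852.
SE = 13.3852·√(1/186 + 1/40) = 2.3329.
With z* = 1.960, margin = 1.960 × 2.3329 = 4.5725.
x̄₁ − x̄₂ = 114.7 − 120.1 = -5.4000; interval -5.4000 ± 4.5725 = (-9.97, -0.83).

(-9.97, -0.83)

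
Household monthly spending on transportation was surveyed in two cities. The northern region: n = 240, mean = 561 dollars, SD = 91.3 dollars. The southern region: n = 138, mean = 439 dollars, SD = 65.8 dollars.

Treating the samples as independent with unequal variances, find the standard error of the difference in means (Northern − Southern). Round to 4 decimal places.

8.1306

SE₁ = s₁/√n₁ = 91.3/√240 = 5.8934; SE₂ = 65.8/√138 = 5.6013.
Independent samples, unequal variances: SE_diff = √(SE₁² + SE₂²) = √(34.73216356 + 31.37456169) = 8.1306.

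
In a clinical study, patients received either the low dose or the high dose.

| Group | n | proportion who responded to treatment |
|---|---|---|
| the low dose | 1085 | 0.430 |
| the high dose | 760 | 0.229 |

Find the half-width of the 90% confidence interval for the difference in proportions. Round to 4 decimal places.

The two standard errors are √(0.4300×0.5700/1085) = 0.01503 and √(0.2290×0.7710/760) = 0.01524.
Because the samples are independent, SE_diff = √(0.01503² + 0.01524²) = 0.02140.
Using z* = 1.645 for 90%, ME = 1.645 × 0.02140 = 0.03520.

0.0352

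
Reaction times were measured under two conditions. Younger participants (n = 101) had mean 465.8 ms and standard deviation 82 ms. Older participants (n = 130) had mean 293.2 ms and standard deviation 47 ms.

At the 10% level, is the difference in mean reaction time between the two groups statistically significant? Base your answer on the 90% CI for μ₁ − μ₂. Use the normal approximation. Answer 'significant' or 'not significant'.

SE₁ = s₁/√n₁ = 82/√101 = 8.1593; SE₂ = 47/√130 = 4.1222.
Independent samples, unequal variances: SE_diff = √(SE₁² + SE₂²) = √(66.57417649 + 16.99253284) = 9.1415.
z* = 1.645, so margin of error = 1.645 × 9.1415 = 15.0378.
Difference in means = 465.8 − 293.2 = 172.6000.
172.6000 ± 15.0378 → (157.5622, 187.6378).
The interval (157.5622, 187.6378) does not contain 0, so the difference is significant.

significant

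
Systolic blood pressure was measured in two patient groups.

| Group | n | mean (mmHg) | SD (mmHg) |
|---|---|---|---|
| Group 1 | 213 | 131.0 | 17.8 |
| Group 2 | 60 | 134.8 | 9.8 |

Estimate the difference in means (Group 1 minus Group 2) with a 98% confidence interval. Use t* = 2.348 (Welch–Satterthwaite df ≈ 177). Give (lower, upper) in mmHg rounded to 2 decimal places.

(-7.93, 0.33)

Standard errors of each mean: 17.8/√213 = 1.2196 and 9.8/√60 = 1.2652.
SE(x̄₁ − x̄₂) = √(1.2196² + 1.2652²) = 1.7573 for independent samples with unequal variances.
With t* = 2.348, the margin is 2.348 × 1.7573 = 4.1261.
x̄₁ − x̄₂ = 131.0 − 134.8 = -3.8000; the interval is -3.8000 ± 4.1261 = (-7.93, 0.33).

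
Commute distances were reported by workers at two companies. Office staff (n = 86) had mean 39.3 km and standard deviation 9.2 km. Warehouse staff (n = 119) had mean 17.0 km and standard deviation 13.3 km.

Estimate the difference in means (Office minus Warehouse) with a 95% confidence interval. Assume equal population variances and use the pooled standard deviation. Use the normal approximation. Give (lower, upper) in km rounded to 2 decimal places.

(19.04, 25.56)

s_p = √[((n₁−1)s₁² + (n₂−1)s₂²)/(n₁+n₂−2)] = √[(85·9.2² + 118·13.3²)/203] = 11.7585.
SE = 11.7585·√(1/86 + 1/119) = 1.6642.
With z* = 1.960, margin = 1.960 × 1.6642 = 3.2618.
x̄₁ − x̄₂ = 39.3 − 17.0 = 22.3000; interval 22.3000 ± 3.2618 = (19.04, 25.56).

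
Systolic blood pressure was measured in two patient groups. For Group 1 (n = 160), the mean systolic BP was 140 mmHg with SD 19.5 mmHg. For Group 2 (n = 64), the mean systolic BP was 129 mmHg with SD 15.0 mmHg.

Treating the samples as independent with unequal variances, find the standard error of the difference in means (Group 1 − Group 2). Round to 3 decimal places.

Standard errors of each mean: 19.5/√160 = 1.5416 and 15.0/√64 = 1.8750.
SE(x̄₁ − x̄₂) = √(1.5416² + 1.8750²) = 2.4274 for independent samples with unequal variances.

2.427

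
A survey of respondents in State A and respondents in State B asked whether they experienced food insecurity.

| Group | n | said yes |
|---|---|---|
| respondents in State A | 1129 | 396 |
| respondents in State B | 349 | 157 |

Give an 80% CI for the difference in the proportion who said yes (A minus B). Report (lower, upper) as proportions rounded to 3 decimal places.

(-0.138, -0.060)

p̂₁ = 396/1129 = 0.3508 and p̂₂ = 157/349 = 0.4499.
SE₁ = √(p̂₁(1−p̂₁)/n₁) = √(0.3508·0.6492/1129) = 0.01420; SE₂ = √(0.4499·0.5501/349) = 0.02663.
Independent samples: SE of the difference = √(SE₁² + SE₂²) = √(0.00020164 + 0.0007091569) = 0.03018.
z* for 80% confidence is 1.282, so the margin of error is 1.282 × 0.03018 = 0.03869.
Point estimate p̂₁ − p̂₂ = 0.3508 − 0.4499 = -0.0991.
-0.0991 ± 0.03869 → (-0.138, -0.060).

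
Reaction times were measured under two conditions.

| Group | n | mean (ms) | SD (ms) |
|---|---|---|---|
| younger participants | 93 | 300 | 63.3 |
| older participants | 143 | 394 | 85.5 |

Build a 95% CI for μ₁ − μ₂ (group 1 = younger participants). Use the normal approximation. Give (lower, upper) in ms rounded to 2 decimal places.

(-113.02, -74.98)

SE₁ = s₁/√n₁ = 63.3/√93 = 6.5639; SE₂ = 85.5/√143 = 7.1499.
Independent samples, unequal variances: SE_diff = √(SE₁² + SE₂²) = √(43.08478321 + 51.12107001) = 9.7060.
z* = 1.960, so margin of error = 1.960 × 9.7060 = 19.0238.
Difference in means = 300 − 394 = -94.0000.
-94.0000 ± 19.0238 → (-113.02, -74.98).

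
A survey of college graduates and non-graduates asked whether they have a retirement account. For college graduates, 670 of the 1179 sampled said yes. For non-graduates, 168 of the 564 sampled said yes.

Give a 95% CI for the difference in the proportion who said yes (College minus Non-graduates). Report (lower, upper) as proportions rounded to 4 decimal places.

p̂₁ = 670/1179 = 0.5683 and p̂₂ = 168/564 = 0.2979.
SE₁ = √(p̂₁(1−p̂₁)/n₁) = √(0.5683·0.4317/1179) = 0.01443; SE₂ = √(0.2979·0.7021/564) = 0.01926.
Independent samples: SE of the difference = √(SE₁² + SE₂²) = √(0.0002082249 + 0.0003709476) = 0.02407.
z* for 95% confidence is 1.960, so the margin of error is 1.960 × 0.02407 = 0.04718.
Point estimate p̂₁ − p̂₂ = 0.5683 − 0.2979 = 0.2704.
0.2704 ± 0.04718 → (0.2232, 0.3176).

(0.2232, 0.3176)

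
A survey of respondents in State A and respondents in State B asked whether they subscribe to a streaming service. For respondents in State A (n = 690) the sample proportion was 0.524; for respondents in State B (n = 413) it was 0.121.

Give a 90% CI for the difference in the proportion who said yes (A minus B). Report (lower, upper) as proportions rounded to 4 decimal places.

The two standard errors are √(0.5240×0.4760/690) = 0.01901 and √(0.1210×0.8790/413) = 0.01605.
Because the samples are independent, SE_diff = √(0.01901² + 0.01605²) = 0.02488.
Using z* = 1.645 for 90%, ME = 1.645 × 0.02488 = 0.04093.
p̂₁ − p̂₂ = 0.4030; interval 0.4030 ± 0.04093 gives (0.3621, 0.4439).

(0.3621, 0.4439)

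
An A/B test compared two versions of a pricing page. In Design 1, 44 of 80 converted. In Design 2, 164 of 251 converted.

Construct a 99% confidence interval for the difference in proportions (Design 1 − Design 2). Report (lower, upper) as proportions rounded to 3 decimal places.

First, p̂₁ = 44/80 = 0.5500; p̂₂ = 164/251 = 0.6534.
The two standard errors are √(0.5500×0.4500/80) = 0.05562 and √(0.6534×0.3466/251) = 0.03004.
Because the samples are independent, SE_diff = √(0.05562² + 0.03004²) = 0.06321.
Using z* = 2.576 for 99%, ME = 2.576 × 0.06321 = 0.16283.
p̂₁ − p̂₂ = -0.1034; interval -0.1034 ± 0.16283 gives (-0.266, 0.059).

(-0.266, 0.059)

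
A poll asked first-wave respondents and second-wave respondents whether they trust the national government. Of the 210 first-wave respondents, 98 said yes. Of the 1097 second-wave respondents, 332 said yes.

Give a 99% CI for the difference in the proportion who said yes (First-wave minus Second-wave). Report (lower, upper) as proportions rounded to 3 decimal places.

(0.068, 0.260)

Sample proportions: 98/210 = 0.4667, 332/1097 = 0.3026.
Each SE is √(p̂(1−p̂)/n): √(0.4667·0.5333/210) = 0.03443 and √(0.3026·0.6974/1097) = 0.01387.
SE(p̂₁ − p̂₂) = √(SE₁² + SE₂²) = √(0.0011854249 + 0.0001923769) = 0.03712, since the two samples are independent.
At 99% confidence z* = 2.576; margin = 2.576 × 0.03712 = 0.09562.
The difference is 0.4667 − 0.3026 = 0.1641, so the interval is 0.1641 ± 0.09562 = (0.068, 0.260).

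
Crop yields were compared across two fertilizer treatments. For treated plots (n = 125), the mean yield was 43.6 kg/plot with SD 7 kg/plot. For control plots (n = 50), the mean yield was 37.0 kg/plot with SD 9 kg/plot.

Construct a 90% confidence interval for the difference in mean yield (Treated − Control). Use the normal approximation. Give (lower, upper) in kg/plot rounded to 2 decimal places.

(4.27, 8.93)

SE₁ = s₁/√n₁ = 7/√125 = 0.6261; SE₂ = 9/√50 = 1.2728.
Independent samples, unequal variances: SE_diff = √(SE₁² + SE₂²) = √(0.39200121 + 1.62001984) = 1.4185.
z* = 1.645, so margin of error = 1.645 × 1.4185 = 2.3334.
Difference in means = 43.6 − 37.0 = 6.6000.
6.6000 ± 2.3334 → (4.27, 8.93).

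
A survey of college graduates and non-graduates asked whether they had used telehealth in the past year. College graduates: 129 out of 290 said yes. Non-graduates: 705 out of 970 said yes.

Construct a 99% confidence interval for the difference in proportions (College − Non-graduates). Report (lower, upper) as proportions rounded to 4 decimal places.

First, p̂₁ = 129/290 = 0.4448; p̂₂ = 705/970 = 0.7268.
The two standard errors are √(0.4448×0.5552/290) = 0.02918 and √(0.7268×0.2732/970) = 0.01431.
Because the samples are independent, SE_diff = √(0.02918² + 0.01431²) = 0.03250.
Using z* = 2.576 for 99%, ME = 2.576 × 0.03250 = 0.08372.
p̂₁ − p̂₂ = -0.2820; interval -0.2820 ± 0.08372 gives (-0.3657, -0.1983).

(-0.3657, -0.1983)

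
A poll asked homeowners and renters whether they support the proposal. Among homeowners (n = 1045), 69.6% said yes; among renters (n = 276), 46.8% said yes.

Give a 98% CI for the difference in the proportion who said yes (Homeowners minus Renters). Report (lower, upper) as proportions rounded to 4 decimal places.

SE₁ = √(p̂₁(1−p̂₁)/n₁) = √(0.6960·0.3040/1045) = 0.01423; SE₂ = √(0.4680·0.5320/276) = 0.03003.
Independent samples: SE of the difference = √(SE₁² + SE₂²) = √(0.0002024929 + 0.0009018009) = 0.03323.
z* for 98% confidence is 2.326, so the margin of error is 2.326 × 0.03323 = 0.07729.
Point estimate p̂₁ − p̂₂ = 0.6960 − 0.4680 = 0.2280.
0.2280 ± 0.07729 → (0.1507, 0.3053).

(0.1507, 0.3053)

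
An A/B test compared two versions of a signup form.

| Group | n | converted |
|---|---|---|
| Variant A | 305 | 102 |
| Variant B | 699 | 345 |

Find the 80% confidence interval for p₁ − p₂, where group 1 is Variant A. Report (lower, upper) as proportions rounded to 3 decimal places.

p̂₁ = 102/305 = 0.3344 and p̂₂ = 345/699 = 0.4936.
SE₁ = √(p̂₁(1−p̂₁)/n₁) = √(0.3344·0.6656/305) = 0.02701; SE₂ = √(0.4936·0.5064/699) = 0.01891.
Independent samples: SE of the difference = √(SE₁² + SE₂²) = √(0.0007295401 + 0.0003575881) = 0.03297.
z* for 80% confidence is 1.282, so the margin of error is 1.282 × 0.03297 = 0.04227.
Point estimate p̂₁ − p̂₂ = 0.3344 − 0.4936 = -0.1592.
-0.1592 ± 0.04227 → (-0.201, -0.117).

(-0.201, -0.117)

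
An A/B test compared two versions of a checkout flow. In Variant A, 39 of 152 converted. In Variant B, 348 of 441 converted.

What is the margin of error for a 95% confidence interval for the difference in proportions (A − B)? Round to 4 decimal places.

0.0792

Sample proportions: 39/152 = 0.2566, 348/441 = 0.7891.
Each SE is √(p̂(1−p̂)/n): √(0.2566·0.7434/152) = 0.03543 and √(0.7891·0.2109/441) = 0.01943.
SE(p̂₁ − p̂₂) = √(SE₁² + SE₂²) = √(0.0012552849 + 0.0003775249) = 0.04041, since the two samples are independent.
At 95% confidence z* = 1.960; margin = 1.960 × 0.04041 = 0.07920.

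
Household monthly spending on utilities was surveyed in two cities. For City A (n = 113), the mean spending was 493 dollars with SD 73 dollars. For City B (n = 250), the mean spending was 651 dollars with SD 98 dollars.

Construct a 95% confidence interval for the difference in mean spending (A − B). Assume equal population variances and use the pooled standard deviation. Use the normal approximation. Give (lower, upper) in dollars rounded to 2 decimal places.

(-178.21, -137.79)

s_p = √[((n₁−1)s₁² + (n₂−1)s₂²)/(n₁+n₂−2)] = √[(112·73² + 249·98²)/361] = 90.9818.
SE = 90.9818·√(1/113 + 1/250) = 10.3133.
With z* = 1.960, margin = 1.960 × 10.3133 = 20.2141.
x̄₁ − x̄₂ = 493 − 651 = -158.0000; interval -158.0000 ± 20.2141 = (-178.21, -137.79).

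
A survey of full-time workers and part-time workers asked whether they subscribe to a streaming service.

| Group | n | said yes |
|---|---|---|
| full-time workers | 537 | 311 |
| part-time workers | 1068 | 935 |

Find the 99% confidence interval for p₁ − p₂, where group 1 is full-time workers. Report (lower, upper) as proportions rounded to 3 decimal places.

Sample proportions: 311/537 = 0.5791, 935/1068 = 0.8755.
Each SE is √(p̂(1−p̂)/n): √(0.5791·0.4209/537) = 0.02130 and √(0.8755·0.1245/1068) = 0.01010.
SE(p̂₁ − p̂₂) = √(SE₁² + SE₂²) = √(0.00045369 + 0.00010201) = 0.02357, since the two samples are independent.
At 99% confidence z* = 2.576; margin = 2.576 × 0.02357 = 0.06072.
The difference is 0.5791 − 0.8755 = -0.2964, so the interval is -0.2964 ± 0.06072 = (-0.357, -0.236).

(-0.357, -0.236)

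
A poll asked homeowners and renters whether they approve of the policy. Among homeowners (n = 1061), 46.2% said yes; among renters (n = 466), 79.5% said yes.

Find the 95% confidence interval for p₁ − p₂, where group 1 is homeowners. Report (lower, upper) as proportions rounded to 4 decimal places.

(-0.3804, -0.2856)

SE₁ = √(p̂₁(1−p̂₁)/n₁) = √(0.4620·0.5380/1061) = 0.01531; SE₂ = √(0.7950·0.2050/466) = 0.01870.
Independent samples: SE of the difference = √(SE₁² + SE₂²) = √(0.0002343961 + 0.00034969) = 0.02417.
z* for 95% confidence is 1.960, so the margin of error is 1.960 × 0.02417 = 0.04737.
Point estimate p̂₁ − p̂₂ = 0.4620 − 0.7950 = -0.3330.
-0.3330 ± 0.04737 → (-0.3804, -0.2856).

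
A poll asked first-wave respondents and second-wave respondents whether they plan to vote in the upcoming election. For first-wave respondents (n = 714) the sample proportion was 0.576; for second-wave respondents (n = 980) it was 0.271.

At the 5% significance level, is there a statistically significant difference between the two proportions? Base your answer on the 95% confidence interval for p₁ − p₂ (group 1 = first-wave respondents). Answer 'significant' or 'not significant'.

SE₁ = √(p̂₁(1−p̂₁)/n₁) = √(0.5760·0.4240/714) = 0.01849; SE₂ = √(0.2710·0.7290/980) = 0.01420.
Independent samples: SE of the difference = √(SE₁² + SE₂²) = √(0.0003418801 + 0.00020164) = 0.02331.
z* for 95% confidence is 1.960, so the margin of error is 1.960 × 0.02331 = 0.04569.
Point estimate p̂₁ − p̂₂ = 0.5760 − 0.2710 = 0.3050.
0.3050 ± 0.04569 → (0.25931, 0.35069).
The interval (0.25931, 0.35069) does not contain 0, so the difference is significant.

significant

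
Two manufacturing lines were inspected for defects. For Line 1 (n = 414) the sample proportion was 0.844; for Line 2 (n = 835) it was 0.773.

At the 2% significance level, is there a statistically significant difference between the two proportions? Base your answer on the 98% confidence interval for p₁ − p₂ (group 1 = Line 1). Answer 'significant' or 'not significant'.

significant

Each SE is √(p̂(1−p̂)/n): √(0.8440·0.1560/414) = 0.01783 and √(0.7730·0.2270/835) = 0.01450.
SE(p̂₁ − p̂₂) = √(SE₁² + SE₂²) = √(0.0003179089 + 0.00021025) = 0.02298, since the two samples are independent.
At 98% confidence z* = 2.326; margin = 2.326 × 0.02298 = 0.05345.
The difference is 0.8440 − 0.7730 = 0.0710, so the interval is 0.0710 ± 0.05345 = (0.01755, 0.12445).
The interval (0.01755, 0.12445) does not contain 0, so the difference is significant.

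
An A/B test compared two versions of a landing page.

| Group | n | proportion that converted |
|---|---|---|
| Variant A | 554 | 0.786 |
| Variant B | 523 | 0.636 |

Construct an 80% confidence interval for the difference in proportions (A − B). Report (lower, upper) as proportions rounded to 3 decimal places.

Each SE is √(p̂(1−p̂)/n): √(0.7860·0.2140/554) = 0.01742 and √(0.6360·0.3640/523) = 0.02104.
SE(p̂₁ − p̂₂) = √(SE₁² + SE₂²) = √(0.0003034564 + 0.0004426816) = 0.02732, since the two samples are independent.
At 80% confidence z* = 1.282; margin = 1.282 × 0.02732 = 0.03502.
The difference is 0.7860 − 0.6360 = 0.1500, so the interval is 0.1500 ± 0.03502 = (0.115, 0.185).

(0.115, 0.185)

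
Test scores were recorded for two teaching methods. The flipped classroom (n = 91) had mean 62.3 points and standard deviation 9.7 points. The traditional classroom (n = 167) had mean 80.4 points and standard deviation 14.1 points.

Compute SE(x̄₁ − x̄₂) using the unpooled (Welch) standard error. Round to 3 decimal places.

1.491

Per-group SEs: s₁/√n₁ = 9.7/√91 = 1.0168, s₂/√n₂ = 14.1/√167 = 1.0911.
Unpooled SE of the difference: √(1.03388224 + 1.19049921) = 1.4914.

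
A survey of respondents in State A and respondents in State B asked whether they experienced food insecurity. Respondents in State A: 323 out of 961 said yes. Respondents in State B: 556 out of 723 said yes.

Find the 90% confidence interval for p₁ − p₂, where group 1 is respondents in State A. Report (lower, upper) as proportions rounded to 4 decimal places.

(-0.4689, -0.3969)

p̂₁ = 323/961 = 0.3361 and p̂₂ = 556/723 = 0.7690.
SE₁ = √(p̂₁(1−p̂₁)/n₁) = √(0.3361·0.6639/961) = 0.01524; SE₂ = √(0.7690·0.2310/723) = 0.01567.
Independent samples: SE of the difference = √(SE₁² + SE₂²) = √(0.0002322576 + 0.0002455489) = 0.02186.
z* for 90% confidence is 1.645, so the margin of error is 1.645 × 0.02186 = 0.03596.
Point estimate p̂₁ − p̂₂ = 0.3361 − 0.7690 = -0.4329.
-0.4329 ± 0.03596 → (-0.4689, -0.3969).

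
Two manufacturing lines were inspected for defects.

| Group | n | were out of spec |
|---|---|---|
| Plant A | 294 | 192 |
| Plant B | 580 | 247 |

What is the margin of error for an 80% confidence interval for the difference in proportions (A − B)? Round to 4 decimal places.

p̂₁ = 192/294 = 0.6531 and p̂₂ = 247/580 = 0.4259.
SE₁ = √(p̂₁(1−p̂₁)/n₁) = √(0.6531·0.3469/294) = 0.02776; SE₂ = √(0.4259·0.5741/580) = 0.02053.
Independent samples: SE of the difference = √(SE₁² + SE₂²) = √(0.0007706176 + 0.0004214809) = 0.03453.
z* for 80% confidence is 1.282, so the margin of error is 1.282 × 0.03453 = 0.04427.

0.0443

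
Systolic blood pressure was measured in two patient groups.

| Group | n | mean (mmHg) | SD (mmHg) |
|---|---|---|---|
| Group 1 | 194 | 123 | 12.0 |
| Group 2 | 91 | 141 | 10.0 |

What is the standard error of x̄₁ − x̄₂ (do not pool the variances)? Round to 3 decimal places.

1.357

Per-group SEs: s₁/√n₁ = 12.0/√194 = 0.8615, s₂/√n₂ = 10.0/√91 = 1.0483.
Unpooled SE of the difference: √(0.74218225 + 1.09893289) = 1.3569.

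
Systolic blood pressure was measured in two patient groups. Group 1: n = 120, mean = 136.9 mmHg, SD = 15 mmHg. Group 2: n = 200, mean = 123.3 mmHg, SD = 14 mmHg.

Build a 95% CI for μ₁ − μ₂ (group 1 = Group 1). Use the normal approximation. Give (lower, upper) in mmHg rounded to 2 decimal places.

Standard errors of each mean: 15/√120 = 1.3693 and 14/√200 = 0.9899.
SE(x̄₁ − x̄₂) = √(1.3693² + 0.9899²) = 1.6896 for independent samples with unequal variances.
With z* = 1.960, the margin is 1.960 × 1.6896 = 3.3116.
x̄₁ − x̄₂ = 136.9 − 123.3 = 13.6000; the interval is 13.6000 ± 3.3116 = (10.29, 16.91).

(10.29, 16.91)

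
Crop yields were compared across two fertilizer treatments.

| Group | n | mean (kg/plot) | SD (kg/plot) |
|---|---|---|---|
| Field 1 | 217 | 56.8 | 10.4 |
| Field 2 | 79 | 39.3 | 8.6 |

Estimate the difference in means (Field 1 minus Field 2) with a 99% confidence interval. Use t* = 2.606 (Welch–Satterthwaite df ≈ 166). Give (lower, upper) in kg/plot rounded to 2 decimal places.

(14.38, 20.62)

SE₁ = s₁/√n₁ = 10.4/√217 = 0.7060; SE₂ = 8.6/√79 = 0.9676.
Independent samples, unequal variances: SE_diff = √(SE₁² + SE₂²) = √(0.498436 + 0.93624976) = 1.1978.
t* = 2.606, so margin of error = 2.606 × 1.1978 = 3.1215.
Difference in means = 56.8 − 39.3 = 17.5000.
17.5000 ± 3.1215 → (14.38, 20.62).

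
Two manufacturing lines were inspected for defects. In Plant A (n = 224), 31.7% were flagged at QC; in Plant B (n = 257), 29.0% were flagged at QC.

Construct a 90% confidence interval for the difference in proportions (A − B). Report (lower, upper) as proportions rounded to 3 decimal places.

Each SE is √(p̂(1−p̂)/n): √(0.3170·0.6830/224) = 0.03109 and √(0.2900·0.7100/257) = 0.02830.
SE(p̂₁ − p̂₂) = √(SE₁² + SE₂²) = √(0.0009665881 + 0.00080089) = 0.04204, since the two samples are independent.
At 90% confidence z* = 1.645; margin = 1.645 × 0.04204 = 0.06916.
The difference is 0.3170 − 0.2900 = 0.0270, so the interval is 0.0270 ± 0.06916 = (-0.042, 0.096).

(-0.042, 0.096)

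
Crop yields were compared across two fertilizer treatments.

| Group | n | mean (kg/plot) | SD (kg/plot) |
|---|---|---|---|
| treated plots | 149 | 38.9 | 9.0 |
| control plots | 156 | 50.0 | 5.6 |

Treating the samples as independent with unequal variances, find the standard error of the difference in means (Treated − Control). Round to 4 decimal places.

SE₁ = s₁/√n₁ = 9.0/√149 = 0.7373; SE₂ = 5.6/√156 = 0.4484.
Independent samples, unequal variances: SE_diff = √(SE₁² + SE₂²) = √(0.54361129 + 0.20106256) = 0.8629.

0.8629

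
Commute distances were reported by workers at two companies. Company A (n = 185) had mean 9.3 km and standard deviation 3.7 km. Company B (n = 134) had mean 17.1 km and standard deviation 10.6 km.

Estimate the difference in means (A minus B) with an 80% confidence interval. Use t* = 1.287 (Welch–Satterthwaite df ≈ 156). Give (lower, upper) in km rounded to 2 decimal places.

(-9.03, -6.57)

Standard errors of each mean: 3.7/√185 = 0.2720 and 10.6/√134 = 0.9157.
SE(x̄₁ − x̄₂) = √(0.2720² + 0.9157²) = 0.9552 for independent samples with unequal variances.
With t* = 1.287, the margin is 1.287 × 0.9552 = 1.2293.
x̄₁ − x̄₂ = 9.3 − 17.1 = -7.8000; the interval is -7.8000 ± 1.2293 = (-9.03, -6.57).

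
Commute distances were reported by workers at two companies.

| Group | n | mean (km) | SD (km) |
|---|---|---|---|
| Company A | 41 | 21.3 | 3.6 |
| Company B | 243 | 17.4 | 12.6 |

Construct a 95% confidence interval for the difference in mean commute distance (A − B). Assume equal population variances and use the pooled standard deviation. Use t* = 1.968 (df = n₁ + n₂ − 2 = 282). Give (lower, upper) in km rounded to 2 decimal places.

(0.00, 7.80)

Pooled variance s_p² = [40·3.6² + 242·12.6²] / (41+243−2) = 138.0791, so s_p = 11.7507.
SE_diff = s_p·√(1/n₁ + 1/n₂) = 11.7507·√(1/41 + 1/243) = 1.9839.
t* = 1.968; margin = 1.968 × 1.9839 = 3.9043.
Difference = 21.3 − 17.4 = 3.9000.
3.9000 ± 3.9043 → (0.00, 7.80).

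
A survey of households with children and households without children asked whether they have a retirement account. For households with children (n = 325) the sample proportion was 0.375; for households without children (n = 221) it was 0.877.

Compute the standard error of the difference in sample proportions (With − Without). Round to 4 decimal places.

SE₁ = √(p̂₁(1−p̂₁)/n₁) = √(0.3750·0.6250/325) = 0.02685; SE₂ = √(0.8770·0.1230/221) = 0.02209.
Independent samples: SE of the difference = √(SE₁² + SE₂²) = √(0.0007209225 + 0.0004879681) = 0.03477.

0.0348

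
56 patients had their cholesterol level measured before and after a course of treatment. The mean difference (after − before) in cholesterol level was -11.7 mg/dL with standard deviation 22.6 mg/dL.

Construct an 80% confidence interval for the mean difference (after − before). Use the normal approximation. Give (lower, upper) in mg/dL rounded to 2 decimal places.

(-15.57, -7.83)

Paired design: SE = s_d/√n = 22.6/√56 = 3.0201.
z* = 1.282; margin of error = 1.282 × 3.0201 = 3.8718.
-11.7 ± 3.8718 → (-15.57, -7.83).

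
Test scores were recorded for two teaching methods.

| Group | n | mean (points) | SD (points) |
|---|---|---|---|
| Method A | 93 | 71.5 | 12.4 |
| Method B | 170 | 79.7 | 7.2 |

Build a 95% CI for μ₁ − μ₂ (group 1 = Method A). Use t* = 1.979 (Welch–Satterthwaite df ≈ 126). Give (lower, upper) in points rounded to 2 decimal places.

(-10.97, -5.43)

Per-group SEs: s₁/√n₁ = 12.4/√93 = 1.2858, s₂/√n₂ = 7.2/√170 = 0.5522.
Unpooled SE of the difference: √(1.65328164 + 0.30492484) = 1.3994.
Margin of error = t* · SE = 1.979 × 1.3994 = 2.7694.
x̄₁ − x̄₂ = 71.5 − 79.7 = -8.2000.
CI: -8.2000 ± 2.7694 = (-10.97, -5.43).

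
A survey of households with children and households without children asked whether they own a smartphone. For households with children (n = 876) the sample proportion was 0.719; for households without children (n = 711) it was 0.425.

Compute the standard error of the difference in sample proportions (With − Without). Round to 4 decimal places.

SE₁ = √(p̂₁(1−p̂₁)/n₁) = √(0.7190·0.2810/876) = 0.01519; SE₂ = √(0.4250·0.5750/711) = 0.01854.
Independent samples: SE of the difference = √(SE₁² + SE₂²) = √(0.0002307361 + 0.0003437316) = 0.02397.

0.0240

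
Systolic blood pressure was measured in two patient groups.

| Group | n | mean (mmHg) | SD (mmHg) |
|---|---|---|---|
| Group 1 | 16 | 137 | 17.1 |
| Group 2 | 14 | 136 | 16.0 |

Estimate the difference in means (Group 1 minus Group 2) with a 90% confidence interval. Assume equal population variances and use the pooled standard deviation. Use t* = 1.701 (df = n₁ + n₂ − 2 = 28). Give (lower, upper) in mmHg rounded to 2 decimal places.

(-9.33, 11.33)

Pooled variance s_p² = [15·17.1² + 13·16.0²] / (16+14−2) = 275.5054, so s_p = 16.5984.
SE_diff = s_p·√(1/n₁ + 1/n₂) = 16.5984·√(1/16 + 1/14) = 6.0744.
t* = 1.701; margin = 1.701 × 6.0744 = 10.3326.
Difference = 137 − 136 = 1.0000.
1.0000 ± 10.3326 → (-9.33, 11.33).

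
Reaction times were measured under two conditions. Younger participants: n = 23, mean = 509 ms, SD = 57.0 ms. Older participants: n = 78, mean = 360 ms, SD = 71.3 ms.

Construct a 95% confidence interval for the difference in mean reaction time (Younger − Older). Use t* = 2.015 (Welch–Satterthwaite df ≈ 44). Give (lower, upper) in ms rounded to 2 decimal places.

(120.05, 177.95)

Standard errors of each mean: 57.0/√23 = 11.8853 and 71.3/√78 = 8.0731.
SE(x̄₁ − x̄₂) = √(11.8853² + 8.0731²) = 14.3679 for independent samples with unequal variances.
With t* = 2.015, the margin is 2.015 × 14.3679 = 28.9513.
x̄₁ − x̄₂ = 509 − 360 = 149.0000; the interval is 149.0000 ± 28.9513 = (120.05, 177.95).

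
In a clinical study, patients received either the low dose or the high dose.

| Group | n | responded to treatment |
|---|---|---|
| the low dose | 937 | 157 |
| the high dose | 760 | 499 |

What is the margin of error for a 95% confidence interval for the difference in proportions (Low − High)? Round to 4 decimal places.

p̂₁ = 157/937 = 0.1676 and p̂₂ = 499/760 = 0.6566.
SE₁ = √(p̂₁(1−p̂₁)/n₁) = √(0.1676·0.8324/937) = 0.01220; SE₂ = √(0.6566·0.3434/760) = 0.01722.
Independent samples: SE of the difference = √(SE₁² + SE₂²) = √(0.00014884 + 0.0002965284) = 0.02110.
z* for 95% confidence is 1.960, so the margin of error is 1.960 × 0.02110 = 0.04136.

0.0414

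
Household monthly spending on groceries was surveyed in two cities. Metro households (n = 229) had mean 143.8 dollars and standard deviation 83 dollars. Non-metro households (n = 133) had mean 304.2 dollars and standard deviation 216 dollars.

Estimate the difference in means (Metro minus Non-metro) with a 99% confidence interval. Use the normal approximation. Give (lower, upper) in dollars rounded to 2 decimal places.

Standard errors of each mean: 83/√229 = 5.4848 and 216/√133 = 18.7296.
SE(x̄₁ − x̄₂) = √(5.4848² + 18.7296²) = 19.5162 for independent samples with unequal variances.
With z* = 2.576, the margin is 2.576 × 19.5162 = 50.2737.
x̄₁ − x̄₂ = 143.8 − 304.2 = -160.4000; the interval is -160.4000 ± 50.2737 = (-210.67, -110.13).

(-210.67, -110.13)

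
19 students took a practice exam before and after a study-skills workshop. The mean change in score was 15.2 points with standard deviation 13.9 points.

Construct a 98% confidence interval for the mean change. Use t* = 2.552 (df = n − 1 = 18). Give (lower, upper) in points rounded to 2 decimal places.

(7.06, 23.34)

This is a matched-pairs design, so SE = s_d/√n = 13.9/√19 = 3.1889.
Margin = 2.552 × 3.1889 = 8.1381; the interval is 15.2 ± 8.1381 = (7.06, 23.34).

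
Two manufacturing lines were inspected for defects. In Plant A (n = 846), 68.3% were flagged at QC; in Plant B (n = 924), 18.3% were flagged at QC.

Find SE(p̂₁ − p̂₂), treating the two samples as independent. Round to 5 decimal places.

SE₁ = √(p̂₁(1−p̂₁)/n₁) = √(0.6830·0.3170/846) = 0.01600; SE₂ = √(0.1830·0.8170/924) = 0.01272.
Independent samples: SE of the difference = √(SE₁² + SE₂²) = √(0.000256 + 0.0001617984) = 0.02044.

0.02044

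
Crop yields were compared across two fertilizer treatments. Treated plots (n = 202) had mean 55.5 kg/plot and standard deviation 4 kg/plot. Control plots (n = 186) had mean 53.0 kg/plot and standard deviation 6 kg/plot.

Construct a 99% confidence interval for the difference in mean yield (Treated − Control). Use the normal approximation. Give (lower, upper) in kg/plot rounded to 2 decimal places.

Per-group SEs: s₁/√n₁ = 4/√202 = 0.2814, s₂/√n₂ = 6/√186 = 0.4399.
Unpooled SE of the difference: √(0.07918596 + 0.19351201) = 0.5222.
Margin of error = z* · SE = 2.576 × 0.5222 = 1.3452.
x̄₁ − x̄₂ = 55.5 − 53.0 = 2.5000.
CI: 2.5000 ± 1.3452 = (1.15, 3.85).

(1.15, 3.85)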